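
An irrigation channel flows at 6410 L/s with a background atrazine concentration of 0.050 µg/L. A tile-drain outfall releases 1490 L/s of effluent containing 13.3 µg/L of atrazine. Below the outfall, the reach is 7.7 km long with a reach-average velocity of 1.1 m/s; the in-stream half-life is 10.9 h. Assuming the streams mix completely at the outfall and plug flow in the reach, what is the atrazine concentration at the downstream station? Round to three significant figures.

2.25 µg/L

Mixed concentration C = ΣQC/ΣQ = (6410·0.05000 + 1490·13.30) / 7900 = 20140/7900 = 2.549 µg/L.
Travel time t = 7.7·1000 / 1.1 = 7000 s = 1.944 h.
Half-life 10.9 h → k = ln 2 / 10.9 = 0.06359 h⁻¹ = 1.526 d⁻¹.
Decay over the reach: 2.549·exp(−kt) = 2.549·0.8837 = 2.253 µg/L.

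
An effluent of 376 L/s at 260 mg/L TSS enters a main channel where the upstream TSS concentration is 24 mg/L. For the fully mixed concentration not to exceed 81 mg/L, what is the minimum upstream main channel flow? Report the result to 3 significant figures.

1180 L/s

Set C_mix = 81: (Q·24.00 + 376.0·260.0) / (Q + 376.0) = 81
→ Q = 376.0·(260.0 − 81)/(81 − 24.00) = 1181 L/s.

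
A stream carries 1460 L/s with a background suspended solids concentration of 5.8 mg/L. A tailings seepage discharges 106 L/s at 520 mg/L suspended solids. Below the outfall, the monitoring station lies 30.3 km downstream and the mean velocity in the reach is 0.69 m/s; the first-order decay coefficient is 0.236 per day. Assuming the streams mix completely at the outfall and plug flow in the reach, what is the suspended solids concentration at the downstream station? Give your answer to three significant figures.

Mass balance: C = (1460·5.800 + 106.0·520.0) / 1566 = 63590/1566 = 40.61 mg/L.
Travel time t = 30.3·1000 / 0.69 = 43910 s = 12.20 h.
Decay over the reach: 40.61·exp(−kt) = 40.61·0.8870 = 36.02 mg/L.

36.0 mg/L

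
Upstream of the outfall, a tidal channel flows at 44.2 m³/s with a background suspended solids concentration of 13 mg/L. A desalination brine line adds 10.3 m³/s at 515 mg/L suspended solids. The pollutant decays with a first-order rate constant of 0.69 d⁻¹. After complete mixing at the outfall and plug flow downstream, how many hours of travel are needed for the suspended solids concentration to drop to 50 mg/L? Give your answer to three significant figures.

26.7 h

Mixed concentration C = ΣQC/ΣQ = (44.20·13.00 + 10.30·515.0) / 54.50 = 5879/54.50 = 107.9 mg/L.
107.9·exp(−k·t) = 50 → t = ln(107.9/50)/k = 96280 s = 26.75 h.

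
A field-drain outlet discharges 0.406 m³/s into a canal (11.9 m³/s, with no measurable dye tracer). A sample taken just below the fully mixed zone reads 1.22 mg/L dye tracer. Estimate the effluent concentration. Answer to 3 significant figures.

37.0 mg/L

Mass balance: 11.90·0 + 0.4060·Cₑ = 12.31·1.220
→ Cₑ = (12.31·1.220 − 11.90·0) / 0.4060 = 36.98 mg/L.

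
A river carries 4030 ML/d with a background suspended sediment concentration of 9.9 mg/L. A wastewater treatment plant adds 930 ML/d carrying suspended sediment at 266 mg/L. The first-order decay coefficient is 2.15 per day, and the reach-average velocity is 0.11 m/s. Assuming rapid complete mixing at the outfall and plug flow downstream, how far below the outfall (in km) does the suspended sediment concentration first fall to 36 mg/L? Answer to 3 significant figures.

After mixing, C = (4030·9.900 + 930.0·266.0) / 4960 = 287300/4960 = 57.92 mg/L.
Set 57.92·exp(−k·t) = 36 → t = ln(57.92/36)/k = 19110 s = 5.308 h.
Distance = v·t = 0.11·19110 = 2102 m = 2.102 km.

2.10 km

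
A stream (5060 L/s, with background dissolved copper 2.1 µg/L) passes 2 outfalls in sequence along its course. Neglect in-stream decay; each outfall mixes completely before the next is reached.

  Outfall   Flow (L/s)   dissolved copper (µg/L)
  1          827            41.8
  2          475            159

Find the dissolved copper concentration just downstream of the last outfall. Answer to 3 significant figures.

After outfall 1: Q = 5060 + 827.0 = 5887 L/s; C = (5060·2.100 + 827.0·41.80)/5887 = 7.677 µg/L.
After outfall 2: Q = 5887 + 475.0 = 6362 L/s; C = (5887·7.677 + 475.0·159.0)/6362 = 18.98 µg/L.

19.0 µg/L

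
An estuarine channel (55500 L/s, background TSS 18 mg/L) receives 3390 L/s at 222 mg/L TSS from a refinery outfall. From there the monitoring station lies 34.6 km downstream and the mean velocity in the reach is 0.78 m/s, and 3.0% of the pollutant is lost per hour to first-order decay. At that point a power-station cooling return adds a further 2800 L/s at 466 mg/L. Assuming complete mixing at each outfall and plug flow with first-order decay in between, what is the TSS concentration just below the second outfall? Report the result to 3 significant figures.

Mass balance: C = (55500·18.00 + 3390·222.0) / 58890 = 1752000/58890 = 29.74 mg/L; combined flow 58890 L/s.
Travel time t = 34.6·1000 / 0.78 = 44360 s = 12.32 h.
3.0%/h lost → k = −ln(1 − 0.03) = 0.03046 h⁻¹.
Applying C = C₀e^(−kt): 29.74 × 0.6871 = 20.44 mg/L.
Second outfall: C = (58890·20.44 + 2800·466.0)/61690 = 40.66 mg/L.

40.7 mg/L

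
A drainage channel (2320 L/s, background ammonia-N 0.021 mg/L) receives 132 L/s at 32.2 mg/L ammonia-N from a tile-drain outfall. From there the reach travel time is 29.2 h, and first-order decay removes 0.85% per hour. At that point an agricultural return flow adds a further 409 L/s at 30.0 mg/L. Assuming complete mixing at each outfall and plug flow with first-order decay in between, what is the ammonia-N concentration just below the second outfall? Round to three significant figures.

5.46 mg/L

Flow-weighted average: C = (2320·0.02100 + 132.0·32.20) / 2452 = 4299/2452 = 1.753 mg/L; combined flow 2452 L/s.
0.85%/h lost → k = −ln(1 − 0.0085) = 0.008536 h⁻¹.
First-order decay: C = 1.753·exp(−k·t) = 1.753·0.7794 = 1.366 mg/L.
Second outfall: C = (2452·1.366 + 409.0·30.00)/2861 = 5.460 mg/L.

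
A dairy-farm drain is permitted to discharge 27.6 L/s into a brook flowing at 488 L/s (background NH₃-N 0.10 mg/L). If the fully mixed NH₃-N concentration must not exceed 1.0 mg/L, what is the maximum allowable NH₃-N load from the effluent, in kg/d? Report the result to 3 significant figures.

40.3 kg/d

Mass balance at the limit: 488.0·0.1000 + 27.60·Cₑ = 515.6·1.0 → Cₑ = 16.91 mg/L.
27.60 L/s = 0.02760 m³/s. Load = 0.02760 m³/s × 16.91 g/m³ × 86 400 s/d = 40.33 kg/d.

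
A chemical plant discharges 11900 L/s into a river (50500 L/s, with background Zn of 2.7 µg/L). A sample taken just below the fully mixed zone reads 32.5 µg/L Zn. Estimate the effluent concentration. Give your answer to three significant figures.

159 µg/L

Mass balance: 50500·2.700 + 11900·Cₑ = 62400·32.50
→ Cₑ = (62400·32.50 − 50500·2.700) / 11900 = 159.0 µg/L.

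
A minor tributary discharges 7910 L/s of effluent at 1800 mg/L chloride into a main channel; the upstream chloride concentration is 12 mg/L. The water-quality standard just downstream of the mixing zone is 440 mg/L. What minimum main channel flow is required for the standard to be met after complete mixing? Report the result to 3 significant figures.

25100 L/s

Set C_mix = 440: (Q·12.00 + 7910·1800) / (Q + 7910) = 440
→ Q = 7910·(1800 − 440)/(440 − 12.00) = 25130 L/s.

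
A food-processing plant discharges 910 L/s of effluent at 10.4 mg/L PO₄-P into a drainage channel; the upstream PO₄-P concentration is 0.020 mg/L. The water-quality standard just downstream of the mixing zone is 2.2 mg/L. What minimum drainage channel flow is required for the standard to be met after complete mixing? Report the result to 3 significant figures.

Set C_mix = 2.2: (Q·0.02000 + 910.0·10.40) / (Q + 910.0) = 2.2
→ Q = 910.0·(10.40 − 2.2)/(2.2 − 0.02000) = 3423 L/s.

3420 L/s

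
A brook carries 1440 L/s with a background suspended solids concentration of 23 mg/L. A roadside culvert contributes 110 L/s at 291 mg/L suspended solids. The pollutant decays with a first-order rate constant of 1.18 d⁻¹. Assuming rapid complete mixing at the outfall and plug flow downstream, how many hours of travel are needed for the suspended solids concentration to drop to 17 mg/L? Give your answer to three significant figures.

18.4 h

Mixed concentration C = ΣQC/ΣQ = (1440·23.00 + 110.0·291.0) / 1550 = 65130/1550 = 42.02 mg/L.
42.02·exp(−k·t) = 17 → t = ln(42.02/17)/k = 66260 s = 18.41 h.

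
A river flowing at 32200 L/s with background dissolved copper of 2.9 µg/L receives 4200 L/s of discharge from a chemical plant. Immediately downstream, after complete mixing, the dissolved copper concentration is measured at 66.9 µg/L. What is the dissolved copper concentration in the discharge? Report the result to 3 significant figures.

558 µg/L

Mass balance: 32200·2.900 + 4200·Cₑ = 36400·66.90
→ Cₑ = (36400·66.90 − 32200·2.900) / 4200 = 557.6 µg/L.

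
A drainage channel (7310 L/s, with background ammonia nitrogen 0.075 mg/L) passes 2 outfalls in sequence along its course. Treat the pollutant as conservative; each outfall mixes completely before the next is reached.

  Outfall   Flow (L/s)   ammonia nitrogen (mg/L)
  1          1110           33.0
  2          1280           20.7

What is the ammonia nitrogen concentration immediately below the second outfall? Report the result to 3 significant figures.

Outfall 1: combined Q = 8420 L/s; C = (7310·0.07500 + 1110·33.00)/8420 = 4.415 mg/L.
Outfall 2: combined Q = 9700 L/s; C = (8420·4.415 + 1280·20.70)/9700 = 6.564 mg/L.

6.56 mg/L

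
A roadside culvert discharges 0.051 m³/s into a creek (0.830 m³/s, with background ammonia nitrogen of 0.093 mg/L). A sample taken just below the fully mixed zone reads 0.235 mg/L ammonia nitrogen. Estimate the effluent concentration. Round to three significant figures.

Mass balance: 0.8300·0.09300 + 0.05100·Cₑ = 0.8810·0.2350
→ Cₑ = (0.8810·0.2350 − 0.8300·0.09300) / 0.05100 = 2.546 mg/L.

2.55 mg/L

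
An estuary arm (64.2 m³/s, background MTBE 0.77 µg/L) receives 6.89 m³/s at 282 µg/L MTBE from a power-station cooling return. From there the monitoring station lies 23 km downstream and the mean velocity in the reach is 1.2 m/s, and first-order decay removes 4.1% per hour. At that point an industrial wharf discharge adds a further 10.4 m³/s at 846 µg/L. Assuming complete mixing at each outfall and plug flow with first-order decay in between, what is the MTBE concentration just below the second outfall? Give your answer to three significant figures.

128 µg/L

Mass balance: C = (64.20·0.7700 + 6.890·282.0) / 71.09 = 1992/71.09 = 28.03 µg/L; combined flow 71.09 m³/s.
Travel time t = 23·1000 / 1.2 = 19170 s = 5.324 h.
4.1%/h lost → k = −ln(1 − 0.041) = 0.04186 h⁻¹.
After decay, C = 28.03 × e^(−kt) = 28.03 × 0.8002 = 22.43 µg/L.
Second outfall: C = (71.09·22.43 + 10.40·846.0)/81.49 = 127.5 µg/L.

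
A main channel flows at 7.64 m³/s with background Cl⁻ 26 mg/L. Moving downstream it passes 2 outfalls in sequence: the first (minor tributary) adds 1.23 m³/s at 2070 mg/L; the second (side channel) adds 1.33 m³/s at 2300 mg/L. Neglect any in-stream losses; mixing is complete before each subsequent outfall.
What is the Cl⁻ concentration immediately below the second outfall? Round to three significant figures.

569 mg/L

After outfall 1: Q = 7.640 + 1.230 = 8.870 m³/s; C = (7.640·26.00 + 1.230·2070)/8.870 = 309.4 mg/L.
After outfall 2: Q = 8.870 + 1.330 = 10.20 m³/s; C = (8.870·309.4 + 1.330·2300)/10.20 = 569.0 mg/L.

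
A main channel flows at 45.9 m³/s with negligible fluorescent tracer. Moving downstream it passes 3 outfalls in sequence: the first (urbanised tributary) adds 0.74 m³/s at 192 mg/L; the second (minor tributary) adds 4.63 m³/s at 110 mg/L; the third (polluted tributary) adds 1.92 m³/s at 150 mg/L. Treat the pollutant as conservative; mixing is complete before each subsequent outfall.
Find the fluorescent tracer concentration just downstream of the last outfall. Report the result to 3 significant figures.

After outfall 1: Q = 45.90 + 0.7400 = 46.64 m³/s; C = (45.90·0 + 0.7400·192.0)/46.64 = 3.046 mg/L.
After outfall 2: Q = 46.64 + 4.630 = 51.27 m³/s; C = (46.64·3.046 + 4.630·110.0)/51.27 = 12.70 mg/L.
After outfall 3: Q = 51.27 + 1.920 = 53.19 m³/s; C = (51.27·12.70 + 1.920·150.0)/53.19 = 17.66 mg/L.

17.7 mg/L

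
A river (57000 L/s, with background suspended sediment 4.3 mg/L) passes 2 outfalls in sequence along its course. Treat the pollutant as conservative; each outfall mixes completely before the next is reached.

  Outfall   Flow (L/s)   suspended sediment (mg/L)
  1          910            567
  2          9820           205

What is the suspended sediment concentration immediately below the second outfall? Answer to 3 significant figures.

Below outfall 1: Q → 57910 L/s, C = (57000·4.300 + 910.0·567.0)/57910 = 13.14 mg/L.
Below outfall 2: Q → 67730 L/s, C = (57910·13.14 + 9820·205.0)/67730 = 40.96 mg/L.

41.0 mg/L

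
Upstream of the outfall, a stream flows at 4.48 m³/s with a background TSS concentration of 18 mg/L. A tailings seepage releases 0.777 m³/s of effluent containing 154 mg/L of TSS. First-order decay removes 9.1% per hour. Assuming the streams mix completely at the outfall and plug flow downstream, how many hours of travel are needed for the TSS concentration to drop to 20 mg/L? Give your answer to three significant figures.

After mixing, C = (4.480·18.00 + 0.7770·154.0) / 5.257 = 200.3/5.257 = 38.10 mg/L.
9.1%/h lost → k = −ln(1 − 0.091) = 0.09541 h⁻¹.
38.10·exp(−k·t) = 20 → t = ln(38.10/20)/k = 24320 s = 6.755 h.

6.76 h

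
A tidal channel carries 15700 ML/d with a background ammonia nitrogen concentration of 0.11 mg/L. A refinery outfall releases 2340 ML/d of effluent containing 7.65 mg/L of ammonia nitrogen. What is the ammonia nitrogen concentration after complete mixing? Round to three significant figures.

1.09 mg/L

Mixed concentration C = ΣQC/ΣQ = (15700·0.1100 + 2340·7.650) / 18040 = 19630/18040 = 1.088 mg/L.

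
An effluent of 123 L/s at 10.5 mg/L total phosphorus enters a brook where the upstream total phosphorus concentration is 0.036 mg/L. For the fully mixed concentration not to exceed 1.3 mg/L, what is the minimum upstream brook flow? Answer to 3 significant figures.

895 L/s

Set C_mix = 1.3: (Q·0.03600 + 123.0·10.50) / (Q + 123.0) = 1.3
→ Q = 123.0·(10.50 − 1.3)/(1.3 − 0.03600) = 895.3 L/s.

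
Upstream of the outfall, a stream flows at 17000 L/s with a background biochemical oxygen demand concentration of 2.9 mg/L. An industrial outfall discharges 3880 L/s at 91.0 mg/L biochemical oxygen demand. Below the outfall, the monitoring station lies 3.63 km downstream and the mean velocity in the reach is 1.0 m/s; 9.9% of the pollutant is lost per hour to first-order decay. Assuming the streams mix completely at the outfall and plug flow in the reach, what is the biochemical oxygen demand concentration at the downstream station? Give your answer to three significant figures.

Mixed concentration C = ΣQC/ΣQ = (17000·2.900 + 3880·91.00) / 20880 = 402400/20880 = 19.27 mg/L.
Travel time t = 3.63·1000 / 1.0 = 3630 s = 1.008 h.
9.9%/h lost → k = −ln(1 − 0.099) = 0.1043 h⁻¹.
Applying C = C₀e^(−kt): 19.27 × 0.9002 = 17.35 mg/L.

17.3 mg/L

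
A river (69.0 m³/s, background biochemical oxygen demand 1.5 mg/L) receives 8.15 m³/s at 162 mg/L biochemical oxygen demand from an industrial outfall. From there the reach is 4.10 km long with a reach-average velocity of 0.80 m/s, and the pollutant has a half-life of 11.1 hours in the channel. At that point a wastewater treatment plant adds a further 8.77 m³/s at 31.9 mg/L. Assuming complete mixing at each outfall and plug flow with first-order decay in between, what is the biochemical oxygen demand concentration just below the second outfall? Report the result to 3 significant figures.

After mixing, C = (69.00·1.500 + 8.150·162.0) / 77.15 = 1424/77.15 = 18.45 mg/L; combined flow 77.15 m³/s.
Travel time t = 4.10·1000 / 0.80 = 5125 s = 1.424 h.
Half-life 11.1 h → k = ln 2 / 11.1 = 0.06245 h⁻¹ = 1.499 d⁻¹.
Applying C = C₀e^(−kt): 18.45 × 0.9149 = 16.89 mg/L.
Second outfall: C = (77.15·16.89 + 8.770·31.90)/85.92 = 18.42 mg/L.

18.4 mg/L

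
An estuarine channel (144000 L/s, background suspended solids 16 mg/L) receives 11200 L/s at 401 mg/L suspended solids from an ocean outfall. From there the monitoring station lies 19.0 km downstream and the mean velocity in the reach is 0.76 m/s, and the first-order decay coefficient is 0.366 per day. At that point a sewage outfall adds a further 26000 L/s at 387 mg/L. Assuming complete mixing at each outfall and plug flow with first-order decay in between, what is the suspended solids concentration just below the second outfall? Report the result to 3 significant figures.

89.3 mg/L

After mixing, C = (144000·16.00 + 11200·401.0) / 155200 = 6795000/155200 = 43.78 mg/L; combined flow 155200 L/s.
Travel time t = 19.0·1000 / 0.76 = 25000 s = 6.944 h.
Applying C = C₀e^(−kt): 43.78 × 0.8995 = 39.38 mg/L.
Second outfall: C = (155200·39.38 + 26000·387.0)/181200 = 89.26 mg/L.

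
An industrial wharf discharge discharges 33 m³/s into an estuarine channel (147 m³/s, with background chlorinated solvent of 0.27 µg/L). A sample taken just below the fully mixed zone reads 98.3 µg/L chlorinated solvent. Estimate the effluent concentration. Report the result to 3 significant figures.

535 µg/L

Mass balance: 147.0·0.2700 + 33.00·Cₑ = 180.0·98.30
→ Cₑ = (180.0·98.30 − 147.0·0.2700) / 33.00 = 535.0 µg/L.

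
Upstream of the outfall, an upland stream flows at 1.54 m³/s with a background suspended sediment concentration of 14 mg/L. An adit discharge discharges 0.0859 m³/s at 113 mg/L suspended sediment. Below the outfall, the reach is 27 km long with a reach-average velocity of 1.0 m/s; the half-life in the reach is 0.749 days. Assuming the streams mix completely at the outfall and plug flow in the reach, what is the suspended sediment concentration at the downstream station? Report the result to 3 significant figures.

14.4 mg/L

After mixing, C = (1.540·14.00 + 0.08590·113.0) / 1.626 = 31.27/1.626 = 19.23 mg/L.
Travel time t = 27·1000 / 1.0 = 27000 s = 7.500 h.
Half-life 0.749 d → k = ln 2 / 0.749 = 0.9254 d⁻¹.
Applying C = C₀e^(−kt): 19.23 × 0.7489 = 14.40 mg/L.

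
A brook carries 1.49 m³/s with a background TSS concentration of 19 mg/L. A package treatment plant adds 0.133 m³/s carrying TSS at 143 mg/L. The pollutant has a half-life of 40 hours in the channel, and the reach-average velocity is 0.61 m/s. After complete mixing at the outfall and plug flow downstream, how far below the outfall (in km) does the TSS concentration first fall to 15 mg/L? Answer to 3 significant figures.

Mass balance: C = (1.490·19.00 + 0.1330·143.0) / 1.623 = 47.33/1.623 = 29.16 mg/L.
Half-life 40 h → k = ln 2 / 40 = 0.01733 h⁻¹ = 0.4159 d⁻¹.
Set 29.16·exp(−k·t) = 15 → t = ln(29.16/15)/k = 138100 s = 38.36 h.
Distance = v·t = 0.61·138100 = 84250 m = 84.25 km.

84.2 km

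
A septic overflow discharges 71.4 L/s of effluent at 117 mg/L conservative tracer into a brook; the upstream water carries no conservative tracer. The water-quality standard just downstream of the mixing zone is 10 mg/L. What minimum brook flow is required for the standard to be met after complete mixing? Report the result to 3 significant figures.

764 L/s

Set C_mix = 10: (Q·0 + 71.40·117.0) / (Q + 71.40) = 10
→ Q = 71.40·(117.0 − 10)/(10 − 0) = 764.0 L/s.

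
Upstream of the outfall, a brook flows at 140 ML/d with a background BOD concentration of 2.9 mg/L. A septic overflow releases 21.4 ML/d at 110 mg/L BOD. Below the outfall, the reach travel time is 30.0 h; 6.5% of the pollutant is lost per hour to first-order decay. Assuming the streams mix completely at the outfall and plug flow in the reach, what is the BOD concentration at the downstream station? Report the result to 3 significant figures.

After mixing, C = (140.0·2.900 + 21.40·110.0) / 161.4 = 2760/161.4 = 17.10 mg/L.
6.5%/h lost → k = −ln(1 − 0.065) = 0.06721 h⁻¹.
After decay, C = 17.10 × e^(−kt) = 17.10 × 0.1332 = 2.277 mg/L.

2.28 mg/L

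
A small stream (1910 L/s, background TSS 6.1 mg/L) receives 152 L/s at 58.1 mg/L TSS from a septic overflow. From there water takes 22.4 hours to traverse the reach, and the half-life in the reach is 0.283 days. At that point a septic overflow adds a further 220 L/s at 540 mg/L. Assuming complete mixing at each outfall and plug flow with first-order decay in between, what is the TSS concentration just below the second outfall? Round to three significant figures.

53.0 mg/L

Conservation of mass: C = (1910·6.100 + 152.0·58.10) / 2062 = 20480/2062 = 9.933 mg/L; combined flow 2062 L/s.
Half-life 0.283 d → k = ln 2 / 0.283 = 2.449 d⁻¹.
After decay, C = 9.933 × e^(−kt) = 9.933 × 0.1017 = 1.010 mg/L.
At the second outfall, C = (2062·1.010 + 220.0·540.0) / (2062 + 220.0) = 52.97 mg/L.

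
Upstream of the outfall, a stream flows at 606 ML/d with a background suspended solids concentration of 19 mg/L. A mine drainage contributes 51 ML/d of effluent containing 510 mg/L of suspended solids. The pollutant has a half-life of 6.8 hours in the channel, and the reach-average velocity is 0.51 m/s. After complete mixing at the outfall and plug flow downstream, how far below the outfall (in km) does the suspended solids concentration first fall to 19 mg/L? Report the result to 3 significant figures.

Mass balance: C = (606.0·19.00 + 51.00·510.0) / 657.0 = 37520/657.0 = 57.11 mg/L.
Half-life 6.8 h → k = ln 2 / 6.8 = 0.1019 h⁻¹ = 2.446 d⁻¹.
Set 57.11·exp(−k·t) = 19 → t = ln(57.11/19)/k = 38870 s = 10.80 h.
Distance = v·t = 0.51·38870 = 19820 m = 19.82 km.

19.8 km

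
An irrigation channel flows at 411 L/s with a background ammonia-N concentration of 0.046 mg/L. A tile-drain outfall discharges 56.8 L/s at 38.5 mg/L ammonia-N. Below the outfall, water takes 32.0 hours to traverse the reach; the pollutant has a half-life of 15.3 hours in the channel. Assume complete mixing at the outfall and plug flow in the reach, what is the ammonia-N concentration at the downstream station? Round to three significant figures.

Conservation of mass: C = (411.0·0.04600 + 56.80·38.50) / 467.8 = 2206/467.8 = 4.715 mg/L.
Half-life 15.3 h → k = ln 2 / 15.3 = 0.04530 h⁻¹ = 1.087 d⁻¹.
Applying C = C₀e^(−kt): 4.715 × 0.2346 = 1.106 mg/L.

1.11 mg/L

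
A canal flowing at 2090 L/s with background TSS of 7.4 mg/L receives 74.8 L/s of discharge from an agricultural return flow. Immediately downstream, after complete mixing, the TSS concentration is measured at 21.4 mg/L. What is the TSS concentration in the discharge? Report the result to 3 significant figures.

Mass balance: 2090·7.400 + 74.80·Cₑ = 2165·21.40
→ Cₑ = (2165·21.40 − 2090·7.400) / 74.80 = 412.6 mg/L.

413 mg/L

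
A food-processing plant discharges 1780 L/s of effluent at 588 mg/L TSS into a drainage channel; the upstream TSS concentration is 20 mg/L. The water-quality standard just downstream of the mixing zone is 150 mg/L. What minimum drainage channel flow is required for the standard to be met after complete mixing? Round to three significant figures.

6000 L/s

Set C_mix = 150: (Q·20.00 + 1780·588.0) / (Q + 1780) = 150
→ Q = 1780·(588.0 − 150)/(150 − 20.00) = 5997 L/s.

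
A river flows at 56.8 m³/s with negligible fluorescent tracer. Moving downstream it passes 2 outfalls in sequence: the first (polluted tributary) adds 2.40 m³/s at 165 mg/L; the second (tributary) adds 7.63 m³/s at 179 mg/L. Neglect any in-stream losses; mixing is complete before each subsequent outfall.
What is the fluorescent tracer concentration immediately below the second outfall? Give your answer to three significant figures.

After outfall 1: Q = 56.80 + 2.400 = 59.20 m³/s; C = (56.80·0 + 2.400·165.0)/59.20 = 6.689 mg/L.
After outfall 2: Q = 59.20 + 7.630 = 66.83 m³/s; C = (59.20·6.689 + 7.630·179.0)/66.83 = 26.36 mg/L.

26.4 mg/L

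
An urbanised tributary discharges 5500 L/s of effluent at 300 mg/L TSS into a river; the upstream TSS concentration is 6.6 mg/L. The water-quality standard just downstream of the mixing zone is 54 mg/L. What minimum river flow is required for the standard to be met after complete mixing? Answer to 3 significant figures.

28500 L/s

Set C_mix = 54: (Q·6.600 + 5500·300.0) / (Q + 5500) = 54
→ Q = 5500·(300.0 − 54)/(54 − 6.600) = 28540 L/s.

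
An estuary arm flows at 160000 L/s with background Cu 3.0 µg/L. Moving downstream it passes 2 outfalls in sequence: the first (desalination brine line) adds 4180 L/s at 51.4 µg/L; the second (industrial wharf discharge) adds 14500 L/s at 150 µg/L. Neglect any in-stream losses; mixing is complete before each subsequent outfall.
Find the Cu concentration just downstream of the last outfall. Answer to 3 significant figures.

16.1 µg/L

After outfall 1: Q = 160000 + 4180 = 164200 L/s; C = (160000·3.000 + 4180·51.40)/164200 = 4.232 µg/L.
After outfall 2: Q = 164200 + 14500 = 178700 L/s; C = (164200·4.232 + 14500·150.0)/178700 = 16.06 µg/L.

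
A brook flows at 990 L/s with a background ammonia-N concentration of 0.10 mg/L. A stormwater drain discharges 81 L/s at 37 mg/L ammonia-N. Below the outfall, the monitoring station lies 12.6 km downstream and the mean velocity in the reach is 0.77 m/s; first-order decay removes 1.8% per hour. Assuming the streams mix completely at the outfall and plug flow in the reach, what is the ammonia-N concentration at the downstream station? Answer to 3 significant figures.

2.66 mg/L

Conservation of mass: C = (990.0·0.1000 + 81.00·37.00) / 1071 = 3096/1071 = 2.891 mg/L.
Travel time t = 12.6·1000 / 0.77 = 16360 s = 4.545 h.
1.8%/h lost → k = −ln(1 − 0.018) = 0.01816 h⁻¹.
Applying C = C₀e^(−kt): 2.891 × 0.9208 = 2.662 mg/L.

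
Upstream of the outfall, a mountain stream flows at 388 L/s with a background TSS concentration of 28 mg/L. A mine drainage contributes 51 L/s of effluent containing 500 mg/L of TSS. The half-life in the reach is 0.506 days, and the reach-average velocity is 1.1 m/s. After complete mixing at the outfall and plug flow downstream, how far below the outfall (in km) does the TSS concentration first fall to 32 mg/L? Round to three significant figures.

Conservation of mass: C = (388.0·28.00 + 51.00·500.0) / 439.0 = 36360/439.0 = 82.83 mg/L.
Half-life 0.506 d → k = ln 2 / 0.506 = 1.370 d⁻¹.
Set 82.83·exp(−k·t) = 32 → t = ln(82.83/32)/k = 59990 s = 16.66 h.
Distance = v·t = 1.1·59990 = 65990 m = 65.99 km.

66.0 km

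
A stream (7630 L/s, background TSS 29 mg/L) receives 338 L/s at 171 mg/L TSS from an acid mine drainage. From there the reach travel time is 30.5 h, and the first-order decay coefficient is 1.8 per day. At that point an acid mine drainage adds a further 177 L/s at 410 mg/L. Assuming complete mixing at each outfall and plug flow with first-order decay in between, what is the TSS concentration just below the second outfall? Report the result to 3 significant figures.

Flow-weighted average: C = (7630·29.00 + 338.0·171.0) / 7968 = 279100/7968 = 35.02 mg/L; combined flow 7968 L/s.
After decay, C = 35.02 × e^(−kt) = 35.02 × 0.1015 = 3.556 mg/L.
Second outfall: C = (7968·3.556 + 177.0·410.0)/8145 = 12.39 mg/L.

12.4 mg/L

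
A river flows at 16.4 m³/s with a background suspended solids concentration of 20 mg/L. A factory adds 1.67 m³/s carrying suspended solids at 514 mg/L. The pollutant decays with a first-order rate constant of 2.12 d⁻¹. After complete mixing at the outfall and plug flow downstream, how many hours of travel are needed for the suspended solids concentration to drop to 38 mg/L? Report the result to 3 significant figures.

Mixed concentration C = ΣQC/ΣQ = (16.40·20.00 + 1.670·514.0) / 18.07 = 1186/18.07 = 65.65 mg/L.
65.65·exp(−k·t) = 38 → t = ln(65.65/38)/k = 22290 s = 6.190 h.

6.19 h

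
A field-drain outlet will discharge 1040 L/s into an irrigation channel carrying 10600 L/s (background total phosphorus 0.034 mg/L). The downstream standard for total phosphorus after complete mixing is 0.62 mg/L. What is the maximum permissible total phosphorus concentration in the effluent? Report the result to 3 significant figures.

6.59 mg/L

At the limit, (Qr·Cr + Qe·Cₑ)/(Qr + Qe) = 0.62:
Cₑ = (11640·0.62 − 10600·0.03400) / 1040 = 6.593 mg/L.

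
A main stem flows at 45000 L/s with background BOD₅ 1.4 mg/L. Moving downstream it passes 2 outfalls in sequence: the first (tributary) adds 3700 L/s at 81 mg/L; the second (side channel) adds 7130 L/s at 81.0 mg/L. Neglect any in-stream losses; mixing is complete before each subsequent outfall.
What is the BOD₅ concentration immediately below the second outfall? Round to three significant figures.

16.8 mg/L

Below outfall 1: Q → 48700 L/s, C = (45000·1.400 + 3700·81.00)/48700 = 7.448 mg/L.
Below outfall 2: Q → 55830 L/s, C = (48700·7.448 + 7130·81.00)/55830 = 16.84 mg/L.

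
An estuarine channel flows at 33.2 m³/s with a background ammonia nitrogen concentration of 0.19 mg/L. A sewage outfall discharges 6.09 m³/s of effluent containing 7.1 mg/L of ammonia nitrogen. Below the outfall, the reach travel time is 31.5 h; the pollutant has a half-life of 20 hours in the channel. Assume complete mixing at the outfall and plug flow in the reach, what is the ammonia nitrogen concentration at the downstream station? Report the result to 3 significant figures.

0.423 mg/L

Mass balance: C = (33.20·0.1900 + 6.090·7.100) / 39.29 = 49.55/39.29 = 1.261 mg/L.
Half-life 20 h → k = ln 2 / 20 = 0.03466 h⁻¹ = 0.8318 d⁻¹.
Applying C = C₀e^(−kt): 1.261 × 0.3356 = 0.4233 mg/L.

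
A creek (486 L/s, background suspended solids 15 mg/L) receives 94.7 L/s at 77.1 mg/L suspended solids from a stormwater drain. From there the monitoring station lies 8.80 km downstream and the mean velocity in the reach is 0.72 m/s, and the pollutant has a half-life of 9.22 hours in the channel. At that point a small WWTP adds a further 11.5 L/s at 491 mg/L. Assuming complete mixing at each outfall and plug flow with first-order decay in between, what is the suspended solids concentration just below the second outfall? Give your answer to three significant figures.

28.6 mg/L

Mixed concentration C = ΣQC/ΣQ = (486.0·15.00 + 94.70·77.10) / 580.7 = 14590/580.7 = 25.13 mg/L; combined flow 580.7 L/s.
Travel time t = 8.80·1000 / 0.72 = 12220 s = 3.395 h.
Half-life 9.22 h → k = ln 2 / 9.22 = 0.07518 h⁻¹ = 1.804 d⁻¹.
Decay over the reach: 25.13·exp(−kt) = 25.13·0.7747 = 19.47 mg/L.
Second outfall: C = (580.7·19.47 + 11.50·491.0)/592.2 = 28.62 mg/L.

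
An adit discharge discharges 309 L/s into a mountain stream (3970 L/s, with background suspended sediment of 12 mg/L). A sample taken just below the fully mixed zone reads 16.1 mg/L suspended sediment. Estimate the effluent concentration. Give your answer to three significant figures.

Mass balance: 3970·12.00 + 309.0·Cₑ = 4279·16.10
→ Cₑ = (4279·16.10 − 3970·12.00) / 309.0 = 68.78 mg/L.

68.8 mg/L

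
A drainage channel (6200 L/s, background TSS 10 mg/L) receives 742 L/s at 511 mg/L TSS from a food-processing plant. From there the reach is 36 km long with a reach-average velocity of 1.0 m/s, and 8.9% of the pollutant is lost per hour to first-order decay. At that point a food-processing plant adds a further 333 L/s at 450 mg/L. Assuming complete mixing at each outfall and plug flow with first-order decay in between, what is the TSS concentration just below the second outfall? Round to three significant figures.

44.5 mg/L

Mixed concentration C = ΣQC/ΣQ = (6200·10.00 + 742.0·511.0) / 6942 = 441200/6942 = 63.55 mg/L; combined flow 6942 L/s.
Travel time t = 36·1000 / 1.0 = 36000 s = 10.00 h.
8.9%/h lost → k = −ln(1 − 0.089) = 0.09321 h⁻¹.
After decay, C = 63.55 × e^(−kt) = 63.55 × 0.3937 = 25.02 mg/L.
At the second outfall, C = (6942·25.02 + 333.0·450.0) / (6942 + 333.0) = 44.47 mg/L.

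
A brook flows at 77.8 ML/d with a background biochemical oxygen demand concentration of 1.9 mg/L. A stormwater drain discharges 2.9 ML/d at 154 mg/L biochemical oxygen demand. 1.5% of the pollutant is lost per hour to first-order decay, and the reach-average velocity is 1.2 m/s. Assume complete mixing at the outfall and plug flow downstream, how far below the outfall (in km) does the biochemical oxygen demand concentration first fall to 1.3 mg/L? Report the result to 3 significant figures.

After mixing, C = (77.80·1.900 + 2.900·154.0) / 80.70 = 594.4/80.70 = 7.366 mg/L.
1.5%/h lost → k = −ln(1 − 0.015) = 0.01511 h⁻¹.
Set 7.366·exp(−k·t) = 1.3 → t = ln(7.366/1.3)/k = 413100 s = 114.8 h.
Distance = v·t = 1.2·413100 = 495800 m = 495.8 km.

496 km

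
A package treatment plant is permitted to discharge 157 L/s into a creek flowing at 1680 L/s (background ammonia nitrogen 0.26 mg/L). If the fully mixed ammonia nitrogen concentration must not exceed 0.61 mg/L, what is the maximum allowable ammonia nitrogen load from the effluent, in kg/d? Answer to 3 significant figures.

Mass balance at the limit: 1680·0.2600 + 157.0·Cₑ = 1837·0.61 → Cₑ = 4.355 mg/L.
157.0 L/s = 0.1570 m³/s. Load = 0.1570 m³/s × 4.355 g/m³ × 86 400 s/d = 59.08 kg/d.

59.1 kg/d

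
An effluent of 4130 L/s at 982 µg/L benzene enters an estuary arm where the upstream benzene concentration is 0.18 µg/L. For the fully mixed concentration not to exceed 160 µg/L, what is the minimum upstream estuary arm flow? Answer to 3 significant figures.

21200 L/s

Set C_mix = 160: (Q·0.1800 + 4130·982.0) / (Q + 4130) = 160
→ Q = 4130·(982.0 − 160)/(160 − 0.1800) = 21240 L/s.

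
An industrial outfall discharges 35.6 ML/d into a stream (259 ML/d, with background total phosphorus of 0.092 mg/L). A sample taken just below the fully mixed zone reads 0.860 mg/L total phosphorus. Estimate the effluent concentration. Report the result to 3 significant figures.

6.45 mg/L

Mass balance: 259.0·0.09200 + 35.60·Cₑ = 294.6·0.8600
→ Cₑ = (294.6·0.8600 − 259.0·0.09200) / 35.60 = 6.447 mg/L.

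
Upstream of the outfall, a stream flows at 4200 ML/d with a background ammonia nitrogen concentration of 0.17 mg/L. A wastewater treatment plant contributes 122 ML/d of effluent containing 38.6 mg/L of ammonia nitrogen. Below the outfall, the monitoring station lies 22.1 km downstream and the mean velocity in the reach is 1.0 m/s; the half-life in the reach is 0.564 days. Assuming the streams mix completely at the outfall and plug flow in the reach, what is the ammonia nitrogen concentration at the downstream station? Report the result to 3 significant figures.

0.916 mg/L

Flow-weighted average: C = (4200·0.1700 + 122.0·38.60) / 4322 = 5423/4322 = 1.255 mg/L.
Travel time t = 22.1·1000 / 1.0 = 22100 s = 6.139 h.
Half-life 0.564 d → k = ln 2 / 0.564 = 1.229 d⁻¹.
Decay over the reach: 1.255·exp(−kt) = 1.255·0.7303 = 0.9163 mg/L.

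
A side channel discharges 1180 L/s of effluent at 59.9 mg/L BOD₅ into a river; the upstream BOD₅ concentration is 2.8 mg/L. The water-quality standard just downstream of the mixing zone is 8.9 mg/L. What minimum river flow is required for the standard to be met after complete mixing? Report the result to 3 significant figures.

9870 L/s

Set C_mix = 8.9: (Q·2.800 + 1180·59.90) / (Q + 1180) = 8.9
→ Q = 1180·(59.90 − 8.9)/(8.9 − 2.800) = 9866 L/s.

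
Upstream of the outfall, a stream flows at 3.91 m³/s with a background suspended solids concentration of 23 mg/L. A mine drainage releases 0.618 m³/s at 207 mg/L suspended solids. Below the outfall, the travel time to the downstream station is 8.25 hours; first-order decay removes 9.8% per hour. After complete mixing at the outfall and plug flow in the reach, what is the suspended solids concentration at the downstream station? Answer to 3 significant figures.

20.5 mg/L

Mass balance: C = (3.910·23.00 + 0.6180·207.0) / 4.528 = 217.9/4.528 = 48.11 mg/L.
9.8%/h lost → k = −ln(1 − 0.098) = 0.1031 h⁻¹.
Applying C = C₀e^(−kt): 48.11 × 0.4270 = 20.55 mg/L.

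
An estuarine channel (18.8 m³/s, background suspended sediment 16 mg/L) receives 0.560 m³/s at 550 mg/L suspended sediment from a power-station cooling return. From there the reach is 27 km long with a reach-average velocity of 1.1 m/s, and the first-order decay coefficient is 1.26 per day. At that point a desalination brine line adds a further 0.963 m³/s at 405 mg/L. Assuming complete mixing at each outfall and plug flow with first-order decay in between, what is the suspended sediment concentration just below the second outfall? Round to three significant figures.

40.1 mg/L

Flow-weighted average: C = (18.80·16.00 + 0.5600·550.0) / 19.36 = 608.8/19.36 = 31.45 mg/L; combined flow 19.36 m³/s.
Travel time t = 27·1000 / 1.1 = 24550 s = 6.818 h.
Decay over the reach: 31.45·exp(−kt) = 31.45·0.6991 = 21.98 mg/L.
At the second outfall, C = (19.36·21.98 + 0.9630·405.0) / (19.36 + 0.9630) = 40.13 mg/L.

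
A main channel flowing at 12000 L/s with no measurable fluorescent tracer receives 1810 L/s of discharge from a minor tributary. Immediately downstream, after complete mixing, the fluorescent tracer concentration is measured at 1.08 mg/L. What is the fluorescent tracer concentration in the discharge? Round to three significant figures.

8.24 mg/L

Mass balance: 12000·0 + 1810·Cₑ = 13810·1.080
→ Cₑ = (13810·1.080 − 12000·0) / 1810 = 8.240 mg/L.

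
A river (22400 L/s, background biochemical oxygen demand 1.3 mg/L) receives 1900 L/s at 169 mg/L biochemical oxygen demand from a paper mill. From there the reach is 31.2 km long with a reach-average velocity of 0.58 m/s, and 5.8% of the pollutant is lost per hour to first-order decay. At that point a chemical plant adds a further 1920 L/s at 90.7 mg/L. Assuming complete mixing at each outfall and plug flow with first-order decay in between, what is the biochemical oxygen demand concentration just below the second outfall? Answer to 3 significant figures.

12.1 mg/L

Mass balance: C = (22400·1.300 + 1900·169.0) / 24300 = 350200/24300 = 14.41 mg/L; combined flow 24300 L/s.
Travel time t = 31.2·1000 / 0.58 = 53790 s = 14.94 h.
5.8%/h lost → k = −ln(1 − 0.058) = 0.05975 h⁻¹.
Decay over the reach: 14.41·exp(−kt) = 14.41·0.4095 = 5.902 mg/L.
At the second outfall, C = (24300·5.902 + 1920·90.70) / (24300 + 1920) = 12.11 mg/L.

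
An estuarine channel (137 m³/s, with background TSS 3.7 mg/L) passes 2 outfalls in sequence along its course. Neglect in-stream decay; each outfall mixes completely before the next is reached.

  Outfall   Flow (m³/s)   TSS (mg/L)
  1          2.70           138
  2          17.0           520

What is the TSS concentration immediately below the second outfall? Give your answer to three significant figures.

62.0 mg/L

Outfall 1: combined Q = 139.7 m³/s; C = (137.0·3.700 + 2.700·138.0)/139.7 = 6.296 mg/L.
Outfall 2: combined Q = 156.7 m³/s; C = (139.7·6.296 + 17.00·520.0)/156.7 = 62.03 mg/L.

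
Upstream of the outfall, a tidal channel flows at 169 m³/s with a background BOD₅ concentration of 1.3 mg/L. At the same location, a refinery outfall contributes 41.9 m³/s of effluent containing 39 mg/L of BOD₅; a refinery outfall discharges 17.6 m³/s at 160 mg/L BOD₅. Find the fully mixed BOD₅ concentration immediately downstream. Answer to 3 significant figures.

20.4 mg/L

Conservation of mass: C = (169.0·1.300 + 41.90·39.00 + 17.60·160.0) / 228.5 = 4670/228.5 = 20.44 mg/L.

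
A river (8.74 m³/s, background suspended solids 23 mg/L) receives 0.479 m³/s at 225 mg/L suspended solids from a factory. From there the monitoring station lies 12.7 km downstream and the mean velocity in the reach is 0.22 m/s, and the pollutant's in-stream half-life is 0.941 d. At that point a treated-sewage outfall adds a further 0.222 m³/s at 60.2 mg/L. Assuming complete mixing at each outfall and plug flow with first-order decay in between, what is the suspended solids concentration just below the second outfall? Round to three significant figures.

21.4 mg/L

After mixing, C = (8.740·23.00 + 0.4790·225.0) / 9.219 = 308.8/9.219 = 33.50 mg/L; combined flow 9.219 m³/s.
Travel time t = 12.7·1000 / 0.22 = 57730 s = 16.04 h.
Half-life 0.941 d → k = ln 2 / 0.941 = 0.7366 d⁻¹.
After decay, C = 33.50 × e^(−kt) = 33.50 × 0.6113 = 20.48 mg/L.
Second outfall: C = (9.219·20.48 + 0.2220·60.20)/9.441 = 21.41 mg/L.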